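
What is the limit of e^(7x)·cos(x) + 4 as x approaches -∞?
Evaluate the dominant behaviour as x → -∞; each term tends to a finite value or vanishes.
Limit = 4.

Final answer: 4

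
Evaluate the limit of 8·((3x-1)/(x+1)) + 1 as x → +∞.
Evaluate the dominant behaviour as x → +∞; each term tends to a finite value or vanishes.
Limit = 25.

Final answer: 25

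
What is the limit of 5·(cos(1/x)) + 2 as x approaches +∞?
Evaluate the dominant behaviour as x → +∞; each term tends to a finite value or vanishes.
Limit = 7.

Final answer: 7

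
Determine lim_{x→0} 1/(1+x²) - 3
Direct substitution at x = 0 gives -2.

Final answer: -2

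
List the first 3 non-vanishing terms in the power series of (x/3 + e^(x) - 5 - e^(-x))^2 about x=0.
49·x^2/9 - 70·x/3 + 25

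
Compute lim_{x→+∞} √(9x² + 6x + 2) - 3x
As x → +∞: multiply by the conjugate to get (6x+2)/(√(9x²+6x+2)+3x); the denominator ~ 6x, so the limit is 6/6 = 1.
Limit = 1.

Final answer: 1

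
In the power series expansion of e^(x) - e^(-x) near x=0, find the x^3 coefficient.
Expand to order 3: e^(x) - e^(-x) = x^3/3 + 2·x + O(x^4).
The coefficient of x^3 is 1/3.

Final answer: 1/3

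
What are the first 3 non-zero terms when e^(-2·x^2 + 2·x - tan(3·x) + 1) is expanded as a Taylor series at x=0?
-3·e·x^2/2 - e·x + e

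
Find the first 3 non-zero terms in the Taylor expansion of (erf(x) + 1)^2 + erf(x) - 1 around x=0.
-2·x^3/√(π) + 4·x^2/π + 6·x/√(π)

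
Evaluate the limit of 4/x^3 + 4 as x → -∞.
Evaluate the dominant behaviour as x → -∞; each term tends to a finite value or vanishes.
Limit = 4.

Final answer: 4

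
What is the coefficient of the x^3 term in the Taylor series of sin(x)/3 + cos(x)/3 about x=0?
Expand to order 3: sin(x)/3 + cos(x)/3 = -x^3/18 - x^2/6 + x/3 + 1/3 + O(x^4).
The coefficient of x^3 is -1/18.

Final answer: -1/18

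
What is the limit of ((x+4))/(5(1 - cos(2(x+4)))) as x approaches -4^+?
Both numerator and denominator → 0 as x → -4^+; this is a 0/0 indeterminate form.
Expand each to leading order near x = -4: numerator ~ (x + 4), denominator ~ 10·(x + 4)^2.
The limit of the ratio is ∞.

Final answer: ∞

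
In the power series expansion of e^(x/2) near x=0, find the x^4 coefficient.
Expand to order 4: e^(x/2) = x^4/384 + x^3/48 + x^2/8 + x/2 + 1 + O(x^5).
The coefficient of x^4 is 1/384.

Final answer: 1/384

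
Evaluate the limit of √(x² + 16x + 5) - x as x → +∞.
This is an ∞ − ∞ indeterminate form.
Multiply and divide by the conjugate √(x²+16x + 5) + x; the x² terms cancel, leaving (16x + 5)/(√(x²+16x + 5)+x) → 16/2 = 8.
Limit = 8.

Final answer: 8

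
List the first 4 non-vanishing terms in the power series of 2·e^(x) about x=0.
x^3/3 + x^2 + 2·x + 2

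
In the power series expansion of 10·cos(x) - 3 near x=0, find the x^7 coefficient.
Expand to order 7: 10·cos(x) - 3 = -x^6/72 + 5·x^4/12 - 5·x^2 + 7 + O(x^8).
The coefficient of x^7 is 0.

Final answer: 0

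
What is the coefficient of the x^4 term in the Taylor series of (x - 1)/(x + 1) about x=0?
Expand to order 4: (x - 1)/(x + 1) = -2·x^4 + 2·x^3 - 2·x^2 + 2·x - 1 + O(x^5).
The coefficient of x^4 is -2.

Final answer: -2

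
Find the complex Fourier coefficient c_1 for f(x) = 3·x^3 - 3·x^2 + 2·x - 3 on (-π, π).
Compute the real Fourier coefficients first: a_1 = 12, b_1 = -32 + 6·π^2.
Then c_1 = (a_1 − i·b_1)/2 = 6 - 3·i·π^2 + 16·i.

Final answer: 6 - 3·i·π^2 + 16·i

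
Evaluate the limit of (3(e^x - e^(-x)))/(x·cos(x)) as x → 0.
Both numerator and denominator → 0 as x → 0; this is a 0/0 indeterminate form.
Expand each to leading order near x = 0: numerator ~ 6·x, denominator ~ x.
The limit of the ratio is 6.

Final answer: 6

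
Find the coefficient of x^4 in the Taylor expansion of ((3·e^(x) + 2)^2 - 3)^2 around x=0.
Expand to order 4: ((3·e^(x) + 2)^2 - 3)^2 = 1702·x^4 + 2056·x^3 + 1956·x^2 + 1320·x + 484 + O(x^5).
The coefficient of x^4 is 1702.

Final answer: 1702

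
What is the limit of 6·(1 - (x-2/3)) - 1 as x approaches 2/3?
Direct substitution at x = 2/3 gives 5.

Final answer: 5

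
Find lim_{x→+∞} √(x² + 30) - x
This is an ∞ − ∞ indeterminate form.
Multiply and divide by the conjugate √(x²+30) + x; the x² terms cancel, leaving 30/(√(x²+30)+x) → 0.
Limit = 0.

Final answer: 0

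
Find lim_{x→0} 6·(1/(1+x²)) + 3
Direct substitution at x = 0 gives 9.

Final answer: 9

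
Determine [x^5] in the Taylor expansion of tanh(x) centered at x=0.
Expand to order 5: tanh(x) = 2·x^5/15 - x^3/3 + x + O(x^6).
The coefficient of x^5 is 2/15.

Final answer: 2/15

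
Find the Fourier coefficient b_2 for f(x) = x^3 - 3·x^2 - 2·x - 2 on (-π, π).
b_2 = (1/π) ∫_{-π}^{π} f(x)·sin(2x) dx.
Evaluate the integral (use parity and integration by parts as needed): b_2 = 7/2 - π^2.

Final answer: 7/2 - π^2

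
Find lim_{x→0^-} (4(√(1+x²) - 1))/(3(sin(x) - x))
Both numerator and denominator → 0 as x → 0^-; this is a 0/0 indeterminate form.
Expand each to leading order near x = 0: numerator ~ 2·x^2, denominator ~ -x^3/2.
The limit of the ratio is ∞.

Final answer: ∞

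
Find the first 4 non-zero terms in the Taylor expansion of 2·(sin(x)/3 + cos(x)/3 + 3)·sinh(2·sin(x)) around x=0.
4·x^4/9 + 6·x^3 + 4·x^2/3 + 40·x/3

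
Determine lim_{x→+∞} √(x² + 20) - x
This is an ∞ − ∞ indeterminate form.
Multiply and divide by the conjugate √(x²+20) + x; the x² terms cancel, leaving 20/(√(x²+20)+x) → 0.
Limit = 0.

Final answer: 0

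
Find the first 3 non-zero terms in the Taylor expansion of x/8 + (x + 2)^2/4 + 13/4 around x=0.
x^2/4 + 9·x/8 + 17/4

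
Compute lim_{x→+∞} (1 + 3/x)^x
As x → +∞: this is the defining limit (1 + 3/x)^x → e^3.
Limit = e^(3).

Final answer: e^(3)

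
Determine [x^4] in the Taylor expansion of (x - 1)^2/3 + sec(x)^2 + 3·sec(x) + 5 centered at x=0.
Expand to order 4: (x - 1)^2/3 + sec(x)^2 + 3·sec(x) + 5 = 31·x^4/24 + 17·x^2/6 - 2·x/3 + 28/3 + O(x^5).
The coefficient of x^4 is 31/24.

Final answer: 31/24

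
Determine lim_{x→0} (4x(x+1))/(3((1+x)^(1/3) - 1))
Both numerator and denominator → 0 as x → 0; this is a 0/0 indeterminate form.
Expand each to leading order near x = 0: numerator ~ 4·x, denominator ~ x.
The limit of the ratio is 4.

Final answer: 4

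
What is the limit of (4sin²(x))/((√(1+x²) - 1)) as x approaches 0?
Both numerator and denominator → 0 as x → 0; this is a 0/0 indeterminate form.
Expand each to leading order near x = 0: numerator ~ 4·x^2, denominator ~ x^2/2.
The limit of the ratio is 8.

Final answer: 8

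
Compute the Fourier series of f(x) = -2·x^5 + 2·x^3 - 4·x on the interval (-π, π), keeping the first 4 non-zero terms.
(-512 - 4·π^4 + 84·π^2)·sin(x) + (-12·π^2 + 22 + 2·π^4)·sin(2·x) + (-4·π^4/3 - 448/81 + 116·π^2/27)·sin(3·x) + (-9·π^2/4 + 91/32 + π^4)·sin(4·x)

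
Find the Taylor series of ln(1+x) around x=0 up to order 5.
x^5/5 - x^4/4 + x^3/3 - x^2/2 + x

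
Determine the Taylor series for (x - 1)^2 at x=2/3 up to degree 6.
1/9 - 2·(x - 2/3)/3 + (x - 2/3)^2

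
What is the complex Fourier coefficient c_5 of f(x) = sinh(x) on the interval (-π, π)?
Compute the real Fourier coefficients first: a_5 = 0, b_5 = 5·sinh(π)/(13·π).
Then c_5 = (a_5 − i·b_5)/2 = -5·i·sinh(π)/(26·π).

Final answer: -5·i·sinh(π)/(26·π)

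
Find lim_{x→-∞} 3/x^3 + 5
Evaluate the dominant behaviour as x → -∞; each term tends to a finite value or vanishes.
Limit = 5.

Final answer: 5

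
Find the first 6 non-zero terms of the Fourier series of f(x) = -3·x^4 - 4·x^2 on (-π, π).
(-128 + 24·π^2)·cos(x) + (5 - 6·π^2)·cos(2·x) + 8·π^2·cos(3·x)/3 + (-3·π^2/2 - 7/16)·cos(4·x) + (256/625 + 24·π^2/25)·cos(5·x) - 3·π^4/5 - 4·π^2/3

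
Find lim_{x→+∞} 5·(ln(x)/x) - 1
Evaluate the dominant behaviour as x → +∞; each term tends to a finite value or vanishes.
Limit = -1.

Final answer: -1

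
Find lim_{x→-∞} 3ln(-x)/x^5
This is an ∞/∞ indeterminate form as x → -∞.
Compare growth rates of the dominant terms (exponentials ≫ polynomials ≫ logarithms), or apply L'Hôpital's rule; the quotient → 0.
Limit = 0.

Final answer: 0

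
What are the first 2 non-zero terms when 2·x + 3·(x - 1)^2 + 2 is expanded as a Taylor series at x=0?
5 - 4·x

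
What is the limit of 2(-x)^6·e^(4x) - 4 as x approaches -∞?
The product is a 0·∞ indeterminate form at x → -∞.
Rewrite the product as 2(-x)^6 / e^(-4x) (an ∞/∞ form) and apply L'Hôpital, or use the standard hierarchy e^(4|x|) ≫ |(-x)^6| as x → -∞.
The indeterminate product → 0, so the limit = -4.

Final answer: -4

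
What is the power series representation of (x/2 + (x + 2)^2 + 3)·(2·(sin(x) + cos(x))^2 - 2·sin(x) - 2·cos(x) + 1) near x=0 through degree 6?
407·x^6/180 + 109·x^5/120 - 121·x^4/12 - 59·x^3/6 + 17·x^2 + 37·x/2 + 7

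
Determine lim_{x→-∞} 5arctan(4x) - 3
Evaluate the dominant behaviour as x → -∞; each term tends to a finite value or vanishes.
Limit = -5·π/2 - 3.

Final answer: -5·π/2 - 3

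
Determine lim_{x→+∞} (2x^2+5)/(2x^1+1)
This is an ∞/∞ indeterminate form as x → +∞.
Divide numerator and denominator by x^2 and let the lower-order terms vanish; the numerator's degree 2 exceeds the denominator's degree 1, so the quotient diverges.
Limit = ∞.

Final answer: ∞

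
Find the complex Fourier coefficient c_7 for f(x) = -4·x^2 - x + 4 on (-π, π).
Compute the real Fourier coefficients first: a_7 = 16/49, b_7 = -2/7.
Then c_7 = (a_7 − i·b_7)/2 = 8/49 + i/7.

Final answer: 8/49 + i/7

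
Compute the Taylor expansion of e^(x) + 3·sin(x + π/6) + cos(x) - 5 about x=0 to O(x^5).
7·x^4/48 + x^3·(1/6 - √(3)/4) - 3·x^2/4 + x·(1 + 3·√(3)/2) - 3/2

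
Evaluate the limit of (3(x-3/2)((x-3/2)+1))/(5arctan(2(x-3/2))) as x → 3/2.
Both numerator and denominator → 0 as x → 3/2; this is a 0/0 indeterminate form.
Expand each to leading order near x = 3/2: numerator ~ 3·(x - 3/2), denominator ~ 10·(x - 3/2).
The limit of the ratio is 3/10.

Final answer: 3/10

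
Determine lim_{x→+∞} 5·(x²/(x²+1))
Evaluate the dominant behaviour as x → +∞; each term tends to a finite value or vanishes.
Limit = 5.

Final answer: 5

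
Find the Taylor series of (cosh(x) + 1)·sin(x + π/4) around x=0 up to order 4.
-√(2)·x^4/16 + √(2)·x^3/12 - √(2)·x^2/4 + √(2)·x + √(2)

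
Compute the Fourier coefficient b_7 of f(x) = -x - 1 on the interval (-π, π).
b_7 = (1/π) ∫_{-π}^{π} f(x)·sin(7x) dx.
Evaluate the integral (use parity and integration by parts as needed): b_7 = -2/7.

Final answer: -2/7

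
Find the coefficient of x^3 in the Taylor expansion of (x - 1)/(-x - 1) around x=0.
Expand to order 3: (x - 1)/(-x - 1) = -2·x^3 + 2·x^2 - 2·x + 1 + O(x^4).
The coefficient of x^3 is -2.

Final answer: -2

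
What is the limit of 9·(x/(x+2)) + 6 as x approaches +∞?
Evaluate the dominant behaviour as x → +∞; each term tends to a finite value or vanishes.
Limit = 15.

Final answer: 15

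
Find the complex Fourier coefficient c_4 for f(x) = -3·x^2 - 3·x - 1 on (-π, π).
Compute the real Fourier coefficients first: a_4 = -3/4, b_4 = 3/2.
Then c_4 = (a_4 − i·b_4)/2 = -3/8 - 3·i/4.

Final answer: -3/8 - 3·i/4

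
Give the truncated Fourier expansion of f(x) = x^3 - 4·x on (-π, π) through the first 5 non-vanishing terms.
(-20 + 2·π^2)·sin(x) + (11/2 - π^2)·sin(2·x) + (-28/9 + 2·π^2/3)·sin(3·x) + (35/16 - π^2/2)·sin(4·x) + (-212/125 + 2·π^2/5)·sin(5·x)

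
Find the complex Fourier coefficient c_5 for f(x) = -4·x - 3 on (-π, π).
Compute the real Fourier coefficients first: a_5 = 0, b_5 = -8/5.
Then c_5 = (a_5 − i·b_5)/2 = 4·i/5.

Final answer: 4·i/5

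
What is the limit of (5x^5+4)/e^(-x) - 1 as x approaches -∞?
The quotient is an ∞/∞ indeterminate form as x → -∞.
Compare growth rates of the dominant terms (exponentials ≫ polynomials ≫ logarithms), or apply L'Hôpital's rule; the quotient → 0.
Adding the constant: 0 - 1 = -1. Limit = -1.

Final answer: -1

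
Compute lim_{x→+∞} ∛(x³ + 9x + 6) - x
This is an ∞ − ∞ indeterminate form.
Multiply by (A² + AB + B²)/(A² + AB + B²) where A = ∛(x³+9x + 6), B = x to use A³ − B³ = (A−B)(A²+AB+B²); the x³ terms cancel, leaving (9x + 6)/(A²+AB+B²) with denominator ~ 3x², so the limit is 0.
Limit = 0.

Final answer: 0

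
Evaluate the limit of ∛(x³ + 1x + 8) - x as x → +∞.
This is an ∞ − ∞ indeterminate form.
Multiply by (A² + AB + B²)/(A² + AB + B²) where A = ∛(x³+1x + 8), B = x to use A³ − B³ = (A−B)(A²+AB+B²); the x³ terms cancel, leaving (1x + 8)/(A²+AB+B²) with denominator ~ 3x², so the limit is 0.
Limit = 0.

Final answer: 0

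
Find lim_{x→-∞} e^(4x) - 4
Evaluate the dominant behaviour as x → -∞; each term tends to a finite value or vanishes.
Limit = -4.

Final answer: -4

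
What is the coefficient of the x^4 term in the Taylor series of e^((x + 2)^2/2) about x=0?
43·e^(2)/24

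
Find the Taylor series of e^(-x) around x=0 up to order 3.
-x^3/6 + x^2/2 - x + 1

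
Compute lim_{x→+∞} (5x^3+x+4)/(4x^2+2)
This is an ∞/∞ indeterminate form as x → +∞.
Divide numerator and denominator by x^3 and let the lower-order terms vanish; the numerator's degree 3 exceeds the denominator's degree 2, so the quotient diverges.
Limit = ∞.

Final answer: ∞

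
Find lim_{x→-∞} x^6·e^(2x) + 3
The product is a 0·∞ indeterminate form at x → -∞.
Rewrite the product as x^6 / e^(-2x) (an ∞/∞ form) and apply L'Hôpital, or use the standard hierarchy e^(2|x|) ≫ |x^6| as x → -∞.
The indeterminate product → 0, so the limit = 3.

Final answer: 3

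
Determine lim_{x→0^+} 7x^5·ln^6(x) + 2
The product is a 0·∞ indeterminate form at x → 0⁺.
Rewrite the product as 7·ln^6(x) / x^(-5) and apply L'Hôpital, or use the standard hierarchy x^(-5) ≫ |ln x|^6 as x → 0⁺.
The indeterminate product → 0, so the limit = 2.

Final answer: 2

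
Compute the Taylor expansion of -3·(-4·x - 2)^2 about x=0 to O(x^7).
-48·x^2 - 48·x - 12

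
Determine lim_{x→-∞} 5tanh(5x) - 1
Evaluate the dominant behaviour as x → -∞; each term tends to a finite value or vanishes.
Limit = -6.

Final answer: -6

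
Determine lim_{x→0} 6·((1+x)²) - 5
Direct substitution at x = 0 gives 1.

Final answer: 1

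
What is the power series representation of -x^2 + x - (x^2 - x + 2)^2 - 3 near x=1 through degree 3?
-7 - 5·(x - 1) - 6·(x - 1)^2 - 2·(x - 1)^3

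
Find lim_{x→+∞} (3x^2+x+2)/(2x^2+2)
This is an ∞/∞ indeterminate form as x → +∞.
Divide numerator and denominator by x^2 and let the lower-order terms vanish; the leading terms give 3/2.
Limit = 3/2.

Final answer: 3/2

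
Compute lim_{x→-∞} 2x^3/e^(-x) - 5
The quotient is an ∞/∞ indeterminate form as x → -∞.
Compare growth rates of the dominant terms (exponentials ≫ polynomials ≫ logarithms), or apply L'Hôpital's rule; the quotient → 0.
Adding the constant: 0 - 5 = -5. Limit = -5.

Final answer: -5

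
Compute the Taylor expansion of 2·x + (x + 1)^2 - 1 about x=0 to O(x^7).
x^2 + 4·x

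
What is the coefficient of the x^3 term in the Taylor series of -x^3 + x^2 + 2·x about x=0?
Expand to order 3: -x^3 + x^2 + 2·x = -x^3 + x^2 + 2·x + O(x^4).
The coefficient of x^3 is -1.

Final answer: -1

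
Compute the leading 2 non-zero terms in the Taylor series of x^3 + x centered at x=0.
x^3 + x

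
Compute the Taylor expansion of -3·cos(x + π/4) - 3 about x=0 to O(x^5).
-√(2)·x^4/16 - √(2)·x^3/4 + 3·√(2)·x^2/4 + 3·√(2)·x/2 - 3 - 3·√(2)/2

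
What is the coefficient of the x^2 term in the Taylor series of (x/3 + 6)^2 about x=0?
Expand to order 2: (x/3 + 6)^2 = x^2/9 + 4·x + 36 + O(x^3).
The coefficient of x^2 is 1/9.

Final answer: 1/9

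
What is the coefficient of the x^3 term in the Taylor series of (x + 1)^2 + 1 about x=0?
Expand to order 3: (x + 1)^2 + 1 = x^2 + 2·x + 2 + O(x^4).
The coefficient of x^3 is 0.

Final answer: 0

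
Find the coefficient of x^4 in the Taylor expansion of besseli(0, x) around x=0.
Expand to order 4: besseli(0, x) = x^4/64 + x^2/4 + 1 + O(x^5).
The coefficient of x^4 is 1/64.

Final answer: 1/64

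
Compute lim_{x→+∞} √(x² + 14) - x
This is an ∞ − ∞ indeterminate form.
Multiply and divide by the conjugate √(x²+14) + x; the x² terms cancel, leaving 14/(√(x²+14)+x) → 0.
Limit = 0.

Final answer: 0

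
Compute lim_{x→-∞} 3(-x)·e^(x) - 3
The product is a 0·∞ indeterminate form at x → -∞.
Rewrite the product as 3(-x) / e^(-x) (an ∞/∞ form) and apply L'Hôpital, or use the standard hierarchy e^(|x|) ≫ |(-x)| as x → -∞.
The indeterminate product → 0, so the limit = -3.

Final answer: -3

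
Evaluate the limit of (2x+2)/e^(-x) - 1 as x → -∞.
The quotient is an ∞/∞ indeterminate form as x → -∞.
Compare growth rates of the dominant terms (exponentials ≫ polynomials ≫ logarithms), or apply L'Hôpital's rule; the quotient → 0.
Adding the constant: 0 - 1 = -1. Limit = -1.

Final answer: -1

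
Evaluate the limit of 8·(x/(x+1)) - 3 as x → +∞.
Evaluate the dominant behaviour as x → +∞; each term tends to a finite value or vanishes.
Limit = 5.

Final answer: 5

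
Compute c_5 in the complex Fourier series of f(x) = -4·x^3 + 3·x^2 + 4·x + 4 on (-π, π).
Compute the real Fourier coefficients first: a_5 = -12/25, b_5 = 248/125 - 8·π^2/5.
Then c_5 = (a_5 − i·b_5)/2 = -6/25 - 124·i/125 + 4·i·π^2/5.

Final answer: -6/25 - 124·i/125 + 4·i·π^2/5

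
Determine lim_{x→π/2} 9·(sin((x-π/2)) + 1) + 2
Direct substitution at x = π/2 gives 11.

Final answer: 11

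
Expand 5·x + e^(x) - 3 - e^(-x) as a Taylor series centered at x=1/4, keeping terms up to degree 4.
(-7·e^(1/4) - 4 + 4·e^(1/2))·e^(-1/4)/4 + (1 + e^(1/2) + 5·e^(1/4))·e^(-1/4)·(x - 1/4) + (-1 + e^(1/2))·e^(-1/4)·(x - 1/4)^2/2 + (1 + e^(1/2))·e^(-1/4)·(x - 1/4)^3/6 + (-1 + e^(1/2))·e^(-1/4)·(x - 1/4)^4/24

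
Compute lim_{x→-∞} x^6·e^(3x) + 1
The product is a 0·∞ indeterminate form at x → -∞.
Rewrite the product as x^6 / e^(-3x) (an ∞/∞ form) and apply L'Hôpital, or use the standard hierarchy e^(3|x|) ≫ |x^6| as x → -∞.
The indeterminate product → 0, so the limit = 1.

Final answer: 1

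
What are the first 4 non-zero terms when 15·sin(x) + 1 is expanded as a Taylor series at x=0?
x^5/8 - 5·x^3/2 + 15·x + 1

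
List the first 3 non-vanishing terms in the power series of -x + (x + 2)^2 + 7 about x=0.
x^2 + 3·x + 11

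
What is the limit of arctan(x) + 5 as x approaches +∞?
Evaluate the dominant behaviour as x → +∞; each term tends to a finite value or vanishes.
Limit = π/2 + 5.

Final answer: π/2 + 5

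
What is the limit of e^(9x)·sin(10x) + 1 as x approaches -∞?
Evaluate the dominant behaviour as x → -∞; each term tends to a finite value or vanishes.
Limit = 1.

Final answer: 1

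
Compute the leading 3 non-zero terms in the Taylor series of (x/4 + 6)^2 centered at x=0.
x^2/16 + 3·x + 36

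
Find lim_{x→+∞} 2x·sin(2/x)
As x → +∞: let u = 2/x → 0⁺; then 2·x·sin(2/x) = 2·2·sin(u)/u → 2·2·1 = 4.
Limit = 4.

Final answer: 4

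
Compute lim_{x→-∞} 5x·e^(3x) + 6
The product is a 0·∞ indeterminate form at x → -∞.
Rewrite the product as 5x / e^(-3x) (an ∞/∞ form) and apply L'Hôpital, or use the standard hierarchy e^(3|x|) ≫ |x| as x → -∞.
The indeterminate product → 0, so the limit = 6.

Final answer: 6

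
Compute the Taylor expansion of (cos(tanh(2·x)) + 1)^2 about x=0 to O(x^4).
4 - 8·x^2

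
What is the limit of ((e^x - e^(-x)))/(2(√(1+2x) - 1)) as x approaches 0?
Both numerator and denominator → 0 as x → 0; this is a 0/0 indeterminate form.
Expand each to leading order near x = 0: numerator ~ 2·x, denominator ~ 2·x.
The limit of the ratio is 1.

Final answer: 1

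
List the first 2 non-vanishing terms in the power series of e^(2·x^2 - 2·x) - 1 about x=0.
4·x^2 - 2·x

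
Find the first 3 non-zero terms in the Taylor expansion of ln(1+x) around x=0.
x^3/3 - x^2/2 + x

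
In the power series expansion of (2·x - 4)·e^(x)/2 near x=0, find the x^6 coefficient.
Expand to order 6: (2·x - 4)·e^(x)/2 = x^6/180 + x^5/40 + x^4/12 + x^3/6 - x - 2 + O(x^7).
The coefficient of x^6 is 1/180.

Final answer: 1/180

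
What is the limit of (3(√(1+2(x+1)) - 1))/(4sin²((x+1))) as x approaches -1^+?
Both numerator and denominator → 0 as x → -1^+; this is a 0/0 indeterminate form.
Expand each to leading order near x = -1: numerator ~ 3·(x + 1), denominator ~ 4·(x + 1)^2.
The limit of the ratio is ∞.

Final answer: ∞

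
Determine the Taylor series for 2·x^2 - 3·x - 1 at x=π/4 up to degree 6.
-3·π/4 - 1 + π^2/8 + (-3 + π)·(x - π/4) + 2·(x - π/4)^2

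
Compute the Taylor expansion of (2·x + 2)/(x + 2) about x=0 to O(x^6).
x^5/32 - x^4/16 + x^3/8 - x^2/4 + x/2 + 1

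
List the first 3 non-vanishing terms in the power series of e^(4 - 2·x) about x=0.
2·x^2·e^(4) - 2·x·e^(4) + e^(4)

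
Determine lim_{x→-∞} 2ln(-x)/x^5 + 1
The quotient is an ∞/∞ indeterminate form as x → -∞.
Compare growth rates of the dominant terms (exponentials ≫ polynomials ≫ logarithms), or apply L'Hôpital's rule; the quotient → 0.
Adding the constant: 0 + 1 = 1. Limit = 1.

Final answer: 1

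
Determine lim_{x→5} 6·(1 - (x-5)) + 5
Direct substitution at x = 5 gives 11.

Final answer: 11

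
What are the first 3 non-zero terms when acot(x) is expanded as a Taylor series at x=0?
x^3/3 - x + π/2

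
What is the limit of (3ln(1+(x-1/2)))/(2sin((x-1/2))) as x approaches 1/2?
Both numerator and denominator → 0 as x → 1/2; this is a 0/0 indeterminate form.
Expand each to leading order near x = 1/2: numerator ~ 3·(x - 1/2), denominator ~ 2·(x - 1/2).
The limit of the ratio is 3/2.

Final answer: 3/2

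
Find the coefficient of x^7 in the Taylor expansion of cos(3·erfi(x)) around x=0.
Expand to order 7: cos(3·erfi(x)) = x^6·(-324/(5·π^3) - 28/(5·π) + 72/π^2) + x^4·(-12/π + 54/π^2) - 18·x^2/π + 1 + O(x^8).
The coefficient of x^7 is 0.

Final answer: 0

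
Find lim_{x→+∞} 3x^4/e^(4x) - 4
The quotient is an ∞/∞ indeterminate form as x → +∞.
The exponential denominator e^(4x) dominates the polynomial numerator (e^x ≫ x^4 as x → ∞), so the quotient → 0.
Adding the constant: 0 - 4 = -4. Limit = -4.

Final answer: -4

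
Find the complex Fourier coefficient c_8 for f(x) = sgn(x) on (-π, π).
Compute the real Fourier coefficients first: a_8 = 0, b_8 = 0.
Then c_8 = (a_8 − i·b_8)/2 = 0.

Final answer: 0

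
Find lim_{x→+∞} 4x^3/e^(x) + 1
The quotient is an ∞/∞ indeterminate form as x → +∞.
The exponential denominator e^(x) dominates the polynomial numerator (e^x ≫ x^3 as x → ∞), so the quotient → 0.
Adding the constant: 0 + 1 = 1. Limit = 1.

Final answer: 1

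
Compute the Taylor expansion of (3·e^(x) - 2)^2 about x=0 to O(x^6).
23·x^5/10 + 11·x^4/2 + 10·x^3 + 12·x^2 + 6·x + 1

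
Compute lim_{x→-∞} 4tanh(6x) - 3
Evaluate the dominant behaviour as x → -∞; each term tends to a finite value or vanishes.
Limit = -7.

Final answer: -7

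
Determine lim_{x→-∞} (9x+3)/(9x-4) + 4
Evaluate the dominant behaviour as x → -∞; each term tends to a finite value or vanishes.
Limit = 5.

Final answer: 5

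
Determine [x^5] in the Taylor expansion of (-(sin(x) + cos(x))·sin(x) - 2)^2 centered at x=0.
Expand to order 5: (-(sin(x) + cos(x))·sin(x) - 2)^2 = -22·x^5/15 - 5·x^4/3 - 2·x^3/3 + 5·x^2 + 4·x + 4 + O(x^6).
The coefficient of x^5 is -22/15.

Final answer: -22/15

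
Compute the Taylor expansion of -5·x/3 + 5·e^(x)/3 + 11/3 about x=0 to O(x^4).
5·x^3/18 + 5·x^2/6 + 16/3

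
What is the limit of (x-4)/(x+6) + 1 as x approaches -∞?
Evaluate the dominant behaviour as x → -∞; each term tends to a finite value or vanishes.
Limit = 2.

Final answer: 2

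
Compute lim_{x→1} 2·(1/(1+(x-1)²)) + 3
Direct substitution at x = 1 gives 5.

Final answer: 5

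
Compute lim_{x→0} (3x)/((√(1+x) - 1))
Both numerator and denominator → 0 as x → 0; this is a 0/0 indeterminate form.
Expand each to leading order near x = 0: numerator ~ 3·x, denominator ~ x/2.
The limit of the ratio is 6.

Final answer: 6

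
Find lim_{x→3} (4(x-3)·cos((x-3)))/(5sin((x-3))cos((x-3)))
Both numerator and denominator → 0 as x → 3; this is a 0/0 indeterminate form.
Expand each to leading order near x = 3: numerator ~ 4·(x - 3), denominator ~ 5·(x - 3).
The limit of the ratio is 4/5.

Final answer: 4/5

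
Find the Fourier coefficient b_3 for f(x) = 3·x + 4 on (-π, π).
b_3 = (1/π) ∫_{-π}^{π} f(x)·sin(3x) dx.
Evaluate the integral (use parity and integration by parts as needed): b_3 = 2.

Final answer: 2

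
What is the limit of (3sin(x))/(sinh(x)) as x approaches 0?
Both numerator and denominator → 0 as x → 0; this is a 0/0 indeterminate form.
Expand each to leading order near x = 0: numerator ~ 3·x, denominator ~ x.
The limit of the ratio is 3.

Final answer: 3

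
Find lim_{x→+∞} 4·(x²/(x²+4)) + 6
Evaluate the dominant behaviour as x → +∞; each term tends to a finite value or vanishes.
Limit = 10.

Final answer: 10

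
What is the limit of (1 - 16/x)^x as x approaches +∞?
As x → +∞: this is the defining limit (1 - 16/x)^x → e^(-16).
Limit = e^(-16).

Final answer: e^(-16)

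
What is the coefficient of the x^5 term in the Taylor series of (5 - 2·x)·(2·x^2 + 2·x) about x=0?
Expand to order 5: (5 - 2·x)·(2·x^2 + 2·x) = -4·x^3 + 6·x^2 + 10·x + O(x^6).
The coefficient of x^5 is 0.

Final answer: 0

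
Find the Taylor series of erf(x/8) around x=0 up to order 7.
-x^7/(44040192·√(π)) + x^5/(163840·√(π)) - x^3/(768·√(π)) + x/(4·√(π))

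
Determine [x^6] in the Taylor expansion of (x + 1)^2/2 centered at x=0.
Expand to order 6: (x + 1)^2/2 = x^2/2 + x + 1/2 + O(x^7).
The coefficient of x^6 is 0.

Final answer: 0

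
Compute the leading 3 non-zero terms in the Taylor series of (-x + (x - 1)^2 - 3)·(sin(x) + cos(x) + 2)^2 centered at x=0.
-5·x^2 - 39·x - 18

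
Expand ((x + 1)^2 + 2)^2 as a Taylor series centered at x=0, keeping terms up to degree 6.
x^4 + 4·x^3 + 10·x^2 + 12·x + 9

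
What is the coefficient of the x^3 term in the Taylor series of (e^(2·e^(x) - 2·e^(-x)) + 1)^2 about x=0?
328/3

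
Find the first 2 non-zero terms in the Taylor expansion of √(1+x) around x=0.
x/2 + 1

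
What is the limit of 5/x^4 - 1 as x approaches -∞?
Evaluate the dominant behaviour as x → -∞; each term tends to a finite value or vanishes.
Limit = -1.

Final answer: -1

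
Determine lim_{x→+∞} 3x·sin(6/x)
As x → +∞: let u = 6/x → 0⁺; then 3·x·sin(6/x) = 3·6·sin(u)/u → 3·6·1 = 18.
Limit = 18.

Final answer: 18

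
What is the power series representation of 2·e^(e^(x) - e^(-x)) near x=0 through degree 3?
10·x^3/3 + 4·x^2 + 4·x + 2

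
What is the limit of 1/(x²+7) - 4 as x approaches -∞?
Evaluate the dominant behaviour as x → -∞; each term tends to a finite value or vanishes.
Limit = -4.

Final answer: -4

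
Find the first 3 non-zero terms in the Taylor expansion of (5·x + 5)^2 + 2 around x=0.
25·x^2 + 50·x + 27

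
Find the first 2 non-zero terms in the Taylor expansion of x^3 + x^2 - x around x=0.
x^2 - x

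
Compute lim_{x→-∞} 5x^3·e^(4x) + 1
The product is a 0·∞ indeterminate form at x → -∞.
Rewrite the product as 5x^3 / e^(-4x) (an ∞/∞ form) and apply L'Hôpital, or use the standard hierarchy e^(4|x|) ≫ |x^3| as x → -∞.
The indeterminate product → 0, so the limit = 1.

Final answer: 1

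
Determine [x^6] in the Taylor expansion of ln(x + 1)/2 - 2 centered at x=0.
Expand to order 6: ln(x + 1)/2 - 2 = -x^6/12 + x^5/10 - x^4/8 + x^3/6 - x^2/4 + x/2 - 2 + O(x^7).
The coefficient of x^6 is -1/12.

Final answer: -1/12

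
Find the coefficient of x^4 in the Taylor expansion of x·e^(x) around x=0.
Expand to order 4: x·e^(x) = x^4/6 + x^3/2 + x^2 + x + O(x^5).
The coefficient of x^4 is 1/6.

Final answer: 1/6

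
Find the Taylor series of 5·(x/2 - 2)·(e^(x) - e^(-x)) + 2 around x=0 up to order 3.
-10·x^3/3 + 5·x^2 - 20·x + 2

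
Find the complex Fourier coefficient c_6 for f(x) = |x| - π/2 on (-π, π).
Compute the real Fourier coefficients first: a_6 = 0, b_6 = 0.
Then c_6 = (a_6 − i·b_6)/2 = 0.

Final answer: 0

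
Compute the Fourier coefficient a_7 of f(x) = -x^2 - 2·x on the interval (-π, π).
a_7 = (1/π) ∫_{-π}^{π} f(x)·cos(7x) dx.
Evaluate the integral (use parity and integration by parts as needed): a_7 = 4/49.

Final answer: 4/49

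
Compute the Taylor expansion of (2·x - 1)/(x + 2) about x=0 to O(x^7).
-5·x^6/128 + 5·x^5/64 - 5·x^4/32 + 5·x^3/16 - 5·x^2/8 + 5·x/4 - 1/2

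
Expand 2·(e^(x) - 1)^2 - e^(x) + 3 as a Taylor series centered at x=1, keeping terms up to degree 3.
-5·e + 5 + 2·e^(2) + (-5·e + 4·e^(2))·(x - 1) + (-5·e/2 + 4·e^(2))·(x - 1)^2 + (-5·e/6 + 8·e^(2)/3)·(x - 1)^3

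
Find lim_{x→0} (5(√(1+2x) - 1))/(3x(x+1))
Both numerator and denominator → 0 as x → 0; this is a 0/0 indeterminate form.
Expand each to leading order near x = 0: numerator ~ 5·x, denominator ~ 3·x.
The limit of the ratio is 5/3.

Final answer: 5/3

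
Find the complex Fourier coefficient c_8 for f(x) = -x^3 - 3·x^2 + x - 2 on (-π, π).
Compute the real Fourier coefficients first: a_8 = -3/16, b_8 = -35/128 + π^2/4.
Then c_8 = (a_8 − i·b_8)/2 = -3/32 - i·π^2/8 + 35·i/256.

Final answer: -3/32 - i·π^2/8 + 35·i/256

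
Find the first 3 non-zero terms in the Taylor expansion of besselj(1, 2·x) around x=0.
x^5/12 - x^3/2 + x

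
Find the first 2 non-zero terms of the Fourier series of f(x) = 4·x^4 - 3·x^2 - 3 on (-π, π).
(204 - 32·π^2)·cos(x) - π^2 - 3 + 4·π^4/5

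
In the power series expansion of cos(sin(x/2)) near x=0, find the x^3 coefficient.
Expand to order 3: cos(sin(x/2)) = 1 - x^2/8 + O(x^4).
The coefficient of x^3 is 0.

Final answer: 0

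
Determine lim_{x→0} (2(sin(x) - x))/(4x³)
Both numerator and denominator → 0 as x → 0; this is a 0/0 indeterminate form.
Expand each to leading order near x = 0: numerator ~ -x^3/3, denominator ~ 4·x^3.
The limit of the ratio is -1/12.

Final answer: -1/12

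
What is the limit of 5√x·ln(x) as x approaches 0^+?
This is a 0·∞ indeterminate form at x → 0⁺.
Rewrite the product as 5·ln(x) / x^(-1/2) and apply L'Hôpital, or use the standard hierarchy x^(-1/2) ≫ |ln x| as x → 0⁺.
The indeterminate product → 0, so the limit = 0.

Final answer: 0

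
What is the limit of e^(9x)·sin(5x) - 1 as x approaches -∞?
Evaluate the dominant behaviour as x → -∞; each term tends to a finite value or vanishes.
Limit = -1.

Final answer: -1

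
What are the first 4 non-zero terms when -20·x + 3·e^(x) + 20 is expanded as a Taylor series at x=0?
x^3/2 + 3·x^2/2 - 17·x + 23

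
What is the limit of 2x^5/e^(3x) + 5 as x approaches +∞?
The quotient is an ∞/∞ indeterminate form as x → +∞.
The exponential denominator e^(3x) dominates the polynomial numerator (e^x ≫ x^5 as x → ∞), so the quotient → 0.
Adding the constant: 0 + 5 = 5. Limit = 5.

Final answer: 5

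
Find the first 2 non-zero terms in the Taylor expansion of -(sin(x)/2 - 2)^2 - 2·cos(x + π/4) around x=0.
x·(√(2) + 2) - 4 - √(2)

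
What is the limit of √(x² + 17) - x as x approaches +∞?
This is an ∞ − ∞ indeterminate form.
Multiply and divide by the conjugate √(x²+17) + x; the x² terms cancel, leaving 17/(√(x²+17)+x) → 0.
Limit = 0.

Final answer: 0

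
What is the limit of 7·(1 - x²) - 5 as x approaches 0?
Direct substitution at x = 0 gives 2.

Final answer: 2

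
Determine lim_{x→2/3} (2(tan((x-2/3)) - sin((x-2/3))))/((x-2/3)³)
Both numerator and denominator → 0 as x → 2/3; this is a 0/0 indeterminate form.
Expand each to leading order near x = 2/3: numerator ~ (x - 2/3)^3, denominator ~ (x - 2/3)^3.
The limit of the ratio is 1.

Final answer: 1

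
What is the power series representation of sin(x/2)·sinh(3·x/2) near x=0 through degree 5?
x^4/4 + 3·x^2/4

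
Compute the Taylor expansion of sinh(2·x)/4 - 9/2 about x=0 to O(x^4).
x^3/3 + x/2 - 9/2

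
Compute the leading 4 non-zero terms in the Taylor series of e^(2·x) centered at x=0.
4·x^3/3 + 2·x^2 + 2·x + 1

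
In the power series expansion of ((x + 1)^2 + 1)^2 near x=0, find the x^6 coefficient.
Expand to order 6: ((x + 1)^2 + 1)^2 = x^4 + 4·x^3 + 8·x^2 + 8·x + 4 + O(x^7).
The coefficient of x^6 is 0.

Final answer: 0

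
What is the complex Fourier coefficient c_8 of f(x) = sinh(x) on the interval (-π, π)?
Compute the real Fourier coefficients first: a_8 = 0, b_8 = -16·sinh(π)/(65·π).
Then c_8 = (a_8 − i·b_8)/2 = 8·i·sinh(π)/(65·π).

Final answer: 8·i·sinh(π)/(65·π)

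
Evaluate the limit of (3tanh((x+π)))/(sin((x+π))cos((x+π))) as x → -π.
Both numerator and denominator → 0 as x → -π; this is a 0/0 indeterminate form.
Expand each to leading order near x = -π: numerator ~ 3·(x + π), denominator ~ (x + π).
The limit of the ratio is 3.

Final answer: 3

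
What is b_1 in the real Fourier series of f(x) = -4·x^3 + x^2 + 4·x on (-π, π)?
b_1 = (1/π) ∫_{-π}^{π} f(x)·sin(1x) dx.
Evaluate the integral (use parity and integration by parts as needed): b_1 = 56 - 8·π^2.

Final answer: 56 - 8·π^2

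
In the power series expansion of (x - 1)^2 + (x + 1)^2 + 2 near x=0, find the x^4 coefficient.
Expand to order 4: (x - 1)^2 + (x + 1)^2 + 2 = 2·x^2 + 4 + O(x^5).
The coefficient of x^4 is 0.

Final answer: 0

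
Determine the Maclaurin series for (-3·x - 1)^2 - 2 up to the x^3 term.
9·x^2 + 6·x - 1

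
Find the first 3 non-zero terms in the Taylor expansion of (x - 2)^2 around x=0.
x^2 - 4·x + 4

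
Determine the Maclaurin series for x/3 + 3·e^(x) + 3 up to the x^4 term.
x^4/8 + x^3/2 + 3·x^2/2 + 10·x/3 + 6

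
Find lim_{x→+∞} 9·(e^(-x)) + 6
Evaluate the dominant behaviour as x → +∞; each term tends to a finite value or vanishes.
Limit = 6.

Final answer: 6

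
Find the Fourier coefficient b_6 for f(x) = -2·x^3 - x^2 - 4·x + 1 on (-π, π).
b_6 = (1/π) ∫_{-π}^{π} f(x)·sin(6x) dx.
Evaluate the integral (use parity and integration by parts as needed): b_6 = 11/9 + 2·π^2/3.

Final answer: 11/9 + 2·π^2/3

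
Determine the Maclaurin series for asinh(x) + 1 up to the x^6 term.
3·x^5/40 - x^3/6 + x + 1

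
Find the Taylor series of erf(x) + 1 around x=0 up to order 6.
x^5/(5·√(π)) - 2·x^3/(3·√(π)) + 2·x/√(π) + 1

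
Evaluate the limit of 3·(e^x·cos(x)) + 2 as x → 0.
Direct substitution at x = 0 gives 5.

Final answer: 5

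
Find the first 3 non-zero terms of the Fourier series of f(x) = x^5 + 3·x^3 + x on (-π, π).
(-34·π^2 + 2·π^4 + 206)·sin(x) + (-π^4 - 4 + 2·π^2)·sin(2·x) + (26/81 + 14·π^2/27 + 2·π^4/3)·sin(3·x)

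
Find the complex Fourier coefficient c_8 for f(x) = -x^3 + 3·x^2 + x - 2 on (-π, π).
Compute the real Fourier coefficients first: a_8 = 3/16, b_8 = -35/128 + π^2/4.
Then c_8 = (a_8 − i·b_8)/2 = 3/32 - i·π^2/8 + 35·i/256.

Final answer: 3/32 - i·π^2/8 + 35·i/256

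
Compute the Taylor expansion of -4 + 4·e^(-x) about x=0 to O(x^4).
-2·x^3/3 + 2·x^2 - 4·x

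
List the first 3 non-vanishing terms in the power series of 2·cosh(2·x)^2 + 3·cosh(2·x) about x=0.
38·x^4/3 + 14·x^2 + 5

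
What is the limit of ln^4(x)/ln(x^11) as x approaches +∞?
This is an ∞/∞ indeterminate form as x → +∞.
Write ln(x^11) = 11·ln(x), reducing the quotient to ln^3(x)/11 → ∞.
Limit = ∞.

Final answer: ∞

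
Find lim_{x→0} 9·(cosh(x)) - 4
Direct substitution at x = 0 gives 5.

Final answer: 5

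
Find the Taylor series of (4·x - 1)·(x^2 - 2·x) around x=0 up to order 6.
4·x^3 - 9·x^2 + 2·x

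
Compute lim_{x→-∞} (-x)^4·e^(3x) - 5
The product is a 0·∞ indeterminate form at x → -∞.
Rewrite the product as (-x)^4 / e^(-3x) (an ∞/∞ form) and apply L'Hôpital, or use the standard hierarchy e^(3|x|) ≫ |(-x)^4| as x → -∞.
The indeterminate product → 0, so the limit = -5.

Final answer: -5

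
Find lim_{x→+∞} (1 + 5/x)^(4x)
As x → +∞: write (1 + 5/x)^(4x) = ((1 + 5/x)^x)^4 → (e^5)^4 = e^20.
Limit = e^(20).

Final answer: e^(20)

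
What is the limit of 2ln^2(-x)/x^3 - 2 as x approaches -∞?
The quotient is an ∞/∞ indeterminate form as x → -∞.
Compare growth rates of the dominant terms (exponentials ≫ polynomials ≫ logarithms), or apply L'Hôpital's rule; the quotient → 0.
Adding the constant: 0 - 2 = -2. Limit = -2.

Final answer: -2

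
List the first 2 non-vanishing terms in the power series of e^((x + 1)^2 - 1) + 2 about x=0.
2·x + 3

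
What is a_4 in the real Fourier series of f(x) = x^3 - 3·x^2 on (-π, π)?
a_4 = (1/π) ∫_{-π}^{π} f(x)·cos(4x) dx.
Evaluate the integral (use parity and integration by parts as needed): a_4 = -3/4.

Final answer: -3/4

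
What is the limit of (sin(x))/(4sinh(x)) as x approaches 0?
Both numerator and denominator → 0 as x → 0; this is a 0/0 indeterminate form.
Expand each to leading order near x = 0: numerator ~ x, denominator ~ 4·x.
The limit of the ratio is 1/4.

Final answer: 1/4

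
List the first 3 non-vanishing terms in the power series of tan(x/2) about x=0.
x^5/240 + x^3/24 + x/2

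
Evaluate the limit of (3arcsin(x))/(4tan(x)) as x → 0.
Both numerator and denominator → 0 as x → 0; this is a 0/0 indeterminate form.
Expand each to leading order near x = 0: numerator ~ 3·x, denominator ~ 4·x.
The limit of the ratio is 3/4.

Final answer: 3/4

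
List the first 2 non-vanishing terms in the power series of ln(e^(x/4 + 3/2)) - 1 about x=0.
x/4 + 1/2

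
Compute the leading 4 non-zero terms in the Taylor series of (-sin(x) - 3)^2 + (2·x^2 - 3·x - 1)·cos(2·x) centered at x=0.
5·x^3 + 5·x^2 + 3·x + 8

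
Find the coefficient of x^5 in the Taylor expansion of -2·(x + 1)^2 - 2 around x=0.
Expand to order 5: -2·(x + 1)^2 - 2 = -2·x^2 - 4·x - 4 + O(x^6).
The coefficient of x^5 is 0.

Final answer: 0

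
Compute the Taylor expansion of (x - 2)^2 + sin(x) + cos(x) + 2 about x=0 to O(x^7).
-x^6/720 + x^5/120 + x^4/24 - x^3/6 + x^2/2 - 3·x + 7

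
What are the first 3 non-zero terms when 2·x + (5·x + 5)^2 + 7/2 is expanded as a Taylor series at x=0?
25·x^2 + 52·x + 57/2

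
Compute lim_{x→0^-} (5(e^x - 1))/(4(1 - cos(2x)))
Both numerator and denominator → 0 as x → 0^-; this is a 0/0 indeterminate form.
Expand each to leading order near x = 0: numerator ~ 5·x, denominator ~ 8·x^2.
The limit of the ratio is -∞.

Final answer: -∞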